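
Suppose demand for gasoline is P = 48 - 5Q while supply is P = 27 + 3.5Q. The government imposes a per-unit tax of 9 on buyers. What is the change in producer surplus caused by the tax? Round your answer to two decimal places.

-7.19

Without the tax, 48 - 5Q = 27 + 3.5Q so Q* = 2.4706 and P* = 35.6471.
A tax on buyers shifts demand down by 9: (48 - 9) - 5Q = 27 + 3.5Q, so Q_t = 1.4118. Buyers pay P_b = 40.9412; sellers receive P_s = P_b - 9 = 31.9412.
PS falls from (1/2)(2.4706)(8.6471) = 10.6817 to (1/2)(1.4118)(4.9412) = 3.4879, a change of -7.1938.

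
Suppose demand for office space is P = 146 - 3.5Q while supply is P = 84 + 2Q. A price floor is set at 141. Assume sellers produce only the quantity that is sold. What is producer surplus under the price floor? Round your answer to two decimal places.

79.39

Without the control, 146 - 3.5Q = 84 + 2Q so Q* = 11.2727 and P* = 106.5455.
At the floor price 141, quantity demanded is (146 - 141)/3.5 = 1.4286; demand is the short side, so Q = 1.4286 trades at P = 141.
The supply price at Q = 1.4286 is 86.8571. PS is the trapezoid between 141 and supply over [0, 1.4286]: (1/2)[(141 - 84) + (141 - 86.8571)](1.4286) = 79.3878.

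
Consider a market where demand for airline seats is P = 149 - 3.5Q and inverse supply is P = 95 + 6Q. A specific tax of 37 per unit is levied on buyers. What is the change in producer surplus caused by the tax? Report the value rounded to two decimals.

Pre-tax equilibrium: 149 - 3.5Q = 95 + 6Q gives Q* = 5.6842, P* = 129.1053.
A tax on buyers shifts demand down by 37: (149 - 37) - 3.5Q = 95 + 6Q, so Q_t = 1.7895. Buyers pay P_b = 142.7368; sellers receive P_s = P_b - 37 = 105.7368.
PS falls from (1/2)(5.6842)(34.1053) = 96.9307 to (1/2)(1.7895)(10.7368) = 9.6066, a change of -87.3241.

-87.32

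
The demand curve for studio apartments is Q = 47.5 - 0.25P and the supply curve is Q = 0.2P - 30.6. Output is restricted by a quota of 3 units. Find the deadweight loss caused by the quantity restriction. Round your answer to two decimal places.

5.56

Rewriting demand in inverse form: P = 190 - 4Q.
Rewriting supply in inverse form: P = 153 + 5Q.
Unrestricted equilibrium: Q* = (190 - 153)/(4 + 5) = 4.1111.
At Q = 3 the demand price is 190 - 4(3) = 178 and the supply price is 153 + 5(3) = 168.
Deadweight loss is the triangle between the curves from 3 to 4.1111: (1/2)(178 - 168)(4.1111 - 3) = 5.5556.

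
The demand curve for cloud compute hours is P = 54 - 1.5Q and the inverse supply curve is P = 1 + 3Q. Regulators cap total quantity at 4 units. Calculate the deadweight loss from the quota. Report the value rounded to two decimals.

Without the quota, 54 - 1.5Q = 1 + 3Q gives Q* = 11.7778.
At Q = 4 the demand price is 54 - 1.5(4) = 48 and the supply price is 1 + 3(4) = 13.
DWL = (1/2)(gap between curves at 4) x (Q* - 4) = (1/2)(35)(7.7778) = 136.1111.

136.11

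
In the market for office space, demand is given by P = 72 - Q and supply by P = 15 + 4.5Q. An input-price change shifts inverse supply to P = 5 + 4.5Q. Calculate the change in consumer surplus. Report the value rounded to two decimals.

20.50

Initial equilibrium: Q_0 = 10.3636, P_0 = 61.6364; CS_0 = (1/2)(10.3636)(10.3636) = 53.7025, PS_0 = (1/2)(10.3636)(46.6364) = 241.6612.
New equilibrium: 72 - Q = 5 + 4.5Q gives Q_1 = 12.1818, P_1 = 59.8182; CS_1 = 74.1983, PS_1 = 333.8926.
Change in consumer surplus = 74.1983 - 53.7025 = 20.4959.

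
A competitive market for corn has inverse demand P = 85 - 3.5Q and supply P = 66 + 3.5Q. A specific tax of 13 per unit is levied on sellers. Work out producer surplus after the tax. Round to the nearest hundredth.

1.29

Pre-tax equilibrium: 85 - 3.5Q = 66 + 3.5Q gives Q* = 2.7143, P* = 75.5.
With the tax, sellers need 13 more per unit: 85 - 3.5Q = 66 + 3.5Q + 13, so Q_t = 0.8571. Buyers pay P_b = 82; sellers receive P_s = P_b - 13 = 69.
PS = (1/2)(Q_t)(P_s - 66) = (1/2)(0.8571)(3) = 1.2857.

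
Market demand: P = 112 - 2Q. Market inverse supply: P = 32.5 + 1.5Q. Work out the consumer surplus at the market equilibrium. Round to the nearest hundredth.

515.94

Set 112 - 2Q = 32.5 + 1.5Q, which gives 79.5 = 3.5Q, so Q* = 22.7143 and P* = 112 - 2(22.7143) = 66.5714.
Consumer surplus is the triangle under demand above P*: (1/2)(22.7143)(112 - 66.5714) = (1/2)(22.7143)(45.4286) = 515.9388.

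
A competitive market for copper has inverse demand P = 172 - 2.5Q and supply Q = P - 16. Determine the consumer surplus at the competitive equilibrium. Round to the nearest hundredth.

2483.27

Rewriting supply in inverse form: P = 16 + Q.
Set 172 - 2.5Q = 16 + Q, which gives 156 = 3.5Q, so Q* = 44.5714 and P* = 172 - 2.5(44.5714) = 60.5714.
Consumer surplus is the triangle under demand above P*: (1/2)(44.5714)(172 - 60.5714) = (1/2)(44.5714)(111.4286) = 2483.2653.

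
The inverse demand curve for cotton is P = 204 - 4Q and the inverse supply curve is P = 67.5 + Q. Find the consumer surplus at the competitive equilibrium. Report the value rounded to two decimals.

1490.58

Set 204 - 4Q = 67.5 + Q, which gives 136.5 = 5Q, so Q* = 27.3 and P* = 204 - 4(27.3) = 94.8.
CS is the area between the demand curve and P* from 0 to Q*: (1/2)(27.3)(109.2) = 1490.58.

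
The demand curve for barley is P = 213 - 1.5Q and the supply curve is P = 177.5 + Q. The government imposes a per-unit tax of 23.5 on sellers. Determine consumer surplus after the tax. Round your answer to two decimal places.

Without the tax, 213 - 1.5Q = 177.5 + Q so Q* = 14.2 and P* = 191.7.
A tax on sellers shifts supply up by 23.5: 213 - 1.5Q = 177.5 + Q + 23.5, so Q_t = 4.8. Buyers pay P_b = 205.8; sellers receive P_s = P_b - 23.5 = 182.3.
Consumer surplus is the triangle under demand above P_b: (1/2)(4.8)(213 - 205.8) = 17.28.

17.28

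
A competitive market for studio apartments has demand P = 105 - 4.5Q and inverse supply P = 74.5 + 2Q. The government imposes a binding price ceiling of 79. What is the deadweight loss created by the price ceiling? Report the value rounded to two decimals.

19.39

Free-market equilibrium: 105 - 4.5Q = 74.5 + 2Q gives Q* = 4.6923, P* = 83.8846.
At P = 79, sellers supply (79 - 74.5)/2 = 2.25 while buyers want more, so the quantity traded is 2.25 at price 79.
At Q = 2.25 the demand price is 94.875 and the supply price is 79. Deadweight loss is the triangle between the curves from 2.25 to 4.6923: (1/2)(94.875 - 79)(4.6923 - 2.25) = 19.3858.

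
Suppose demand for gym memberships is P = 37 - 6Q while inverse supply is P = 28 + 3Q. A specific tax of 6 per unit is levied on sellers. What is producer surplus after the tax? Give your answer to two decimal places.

0.17

Without the tax, 37 - 6Q = 28 + 3Q so Q* = 1 and P* = 31.
With the tax, sellers need 6 more per unit: 37 - 6Q = 28 + 3Q + 6, so Q_t = 0.3333. Buyers pay P_b = 35; sellers receive P_s = P_b - 6 = 29.
Producer surplus is the triangle above supply below P_s: (1/2)(0.3333)(29 - 28) = 0.1667.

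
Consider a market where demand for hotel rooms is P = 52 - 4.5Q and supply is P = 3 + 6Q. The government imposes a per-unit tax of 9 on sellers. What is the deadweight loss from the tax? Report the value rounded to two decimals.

3.86

Pre-tax equilibrium: 52 - 4.5Q = 3 + 6Q gives Q* = 4.6667, P* = 31.
A tax on sellers shifts supply up by 9: 52 - 4.5Q = 3 + 6Q + 9, so Q_t = 3.8095. Buyers pay P_b = 34.8571; sellers receive P_s = P_b - 9 = 25.8571.
The welfare triangle lost has base Q* - Q_t = 0.8571 and height t = 9, so DWL = (1/2)(0.8571)(9) = 3.8571.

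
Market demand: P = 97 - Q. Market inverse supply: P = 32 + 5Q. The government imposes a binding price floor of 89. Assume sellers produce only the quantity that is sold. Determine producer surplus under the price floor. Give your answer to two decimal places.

296.00

Without the control, 97 - Q = 32 + 5Q so Q* = 10.8333 and P* = 86.1667.
At P = 89, buyers demand (97 - 89)/1 = 8 while sellers would supply more, so the quantity traded is 8 at price 89.
The supply price at Q = 8 is 72. PS is the trapezoid between 89 and supply over [0, 8]: (1/2)[(89 - 32) + (89 - 72)](8) = 296.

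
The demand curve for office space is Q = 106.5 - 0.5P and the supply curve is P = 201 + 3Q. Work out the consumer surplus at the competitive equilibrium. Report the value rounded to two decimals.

Rewriting demand in inverse form: P = 213 - 2Q.
Setting demand equal to supply, 12 = 5Q, so Q* = 2.4 and P* = 208.2.
The demand choke price is 213, so CS = (1/2)(Q*)(213 - P*) = (1/2)(2.4)(4.8) = 5.76.

5.76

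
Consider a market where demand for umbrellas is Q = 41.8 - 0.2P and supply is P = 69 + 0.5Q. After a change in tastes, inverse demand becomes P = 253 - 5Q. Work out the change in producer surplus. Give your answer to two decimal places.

117.82

Rewriting demand in inverse form: P = 209 - 5Q.
Initial equilibrium: Q_0 = 25.4545, P_0 = 81.7273; CS_0 = (1/2)(25.4545)(127.2727) = 1619.8347, PS_0 = (1/2)(25.4545)(12.7273) = 161.9835.
New equilibrium: 253 - 5Q = 69 + 0.5Q gives Q_1 = 33.4545, P_1 = 85.7273; CS_1 = 2798.0165, PS_1 = 279.8017.
Change in producer surplus = 279.8017 - 161.9835 = 117.8182.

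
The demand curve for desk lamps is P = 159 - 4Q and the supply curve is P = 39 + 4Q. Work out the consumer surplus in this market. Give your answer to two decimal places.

450.00

Set 159 - 4Q = 39 + 4Q, which gives 120 = 8Q, so Q* = 15 and P* = 159 - 4(15) = 99.
CS is the area between the demand curve and P* from 0 to Q*: (1/2)(15)(60) = 450.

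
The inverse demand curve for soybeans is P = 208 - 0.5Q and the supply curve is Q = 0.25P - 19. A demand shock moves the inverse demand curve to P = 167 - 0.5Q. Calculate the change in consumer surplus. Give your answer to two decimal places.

Rewriting supply in inverse form: P = 76 + 4Q.
Initial equilibrium: Q_0 = 29.3333, P_0 = 193.3333; CS_0 = (1/2)(29.3333)(14.6667) = 215.1111, PS_0 = (1/2)(29.3333)(117.3333) = 1720.8889.
New equilibrium: 167 - 0.5Q = 76 + 4Q gives Q_1 = 20.2222, P_1 = 156.8889; CS_1 = 102.2346, PS_1 = 817.8765.
Change in consumer surplus = 102.2346 - 215.1111 = -112.8765.

-112.88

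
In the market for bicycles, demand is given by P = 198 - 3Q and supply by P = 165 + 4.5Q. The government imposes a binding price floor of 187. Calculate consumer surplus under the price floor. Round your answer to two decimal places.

20.17

Free-market equilibrium: 198 - 3Q = 165 + 4.5Q gives Q* = 4.4, P* = 184.8.
At P = 187, buyers demand (198 - 187)/3 = 3.6667 while sellers would supply more, so the quantity traded is 3.6667 at price 187.
CS is the triangle under demand above 187: (1/2)(3.6667)(198 - 187) = 20.1667.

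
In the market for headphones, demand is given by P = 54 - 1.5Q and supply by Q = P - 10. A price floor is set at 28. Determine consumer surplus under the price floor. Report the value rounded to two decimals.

225.33

Rewriting supply in inverse form: P = 10 + Q.
Without the control, 54 - 1.5Q = 10 + Q so Q* = 17.6 and P* = 27.6.
At the floor price 28, quantity demanded is (54 - 28)/1.5 = 17.3333; demand is the short side, so Q = 17.3333 trades at P = 28.
CS is the triangle under demand above 28: (1/2)(17.3333)(54 - 28) = 225.3333.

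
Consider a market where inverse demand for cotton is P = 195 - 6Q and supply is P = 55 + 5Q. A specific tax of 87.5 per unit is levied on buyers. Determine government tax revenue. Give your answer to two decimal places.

417.61

Without the tax, 195 - 6Q = 55 + 5Q so Q* = 12.7273 and P* = 118.6364.
A tax on buyers shifts demand down by 87.5: (195 - 87.5) - 6Q = 55 + 5Q, so Q_t = 4.7727. Buyers pay P_b = 166.3636; sellers receive P_s = P_b - 87.5 = 78.8636.
Revenue is the tax times quantity traded: 87.5 x 4.7727 = 417.6136.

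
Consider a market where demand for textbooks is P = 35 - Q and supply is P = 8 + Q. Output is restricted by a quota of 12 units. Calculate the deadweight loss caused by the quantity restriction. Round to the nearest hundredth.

2.25

Without the quota, 35 - Q = 8 + Q gives Q* = 13.5.
At Q = 12 the demand price is 35 - (12) = 23 and the supply price is 8 + (12) = 20.
DWL = (1/2)(gap between curves at 12) x (Q* - 12) = (1/2)(3)(1.5) = 2.25.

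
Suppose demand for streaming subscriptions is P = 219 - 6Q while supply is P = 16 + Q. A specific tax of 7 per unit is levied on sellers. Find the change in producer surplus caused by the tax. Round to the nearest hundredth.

-28.50

Pre-tax equilibrium: 219 - 6Q = 16 + Q gives Q* = 29, P* = 45.
With the tax, sellers need 7 more per unit: 219 - 6Q = 16 + Q + 7, so Q_t = 28. Buyers pay P_b = 51; sellers receive P_s = P_b - 7 = 44.
Producers lose the trapezoid between P_s and P* out to Q_t plus the triangle from Q_t to Q*: change in PS = 392 - 420.5 = -28.5.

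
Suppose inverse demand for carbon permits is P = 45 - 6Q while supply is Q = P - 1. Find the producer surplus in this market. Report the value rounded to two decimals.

Rewriting supply in inverse form: P = 1 + Q.
Equilibrium: 45 - 6Q = 1 + Q, so Q* = 6.2857 and P* = 7.2857.
PS is the area between P* and the supply curve from 0 to Q*: (1/2)(6.2857)(6.2857) = 19.7551.

19.76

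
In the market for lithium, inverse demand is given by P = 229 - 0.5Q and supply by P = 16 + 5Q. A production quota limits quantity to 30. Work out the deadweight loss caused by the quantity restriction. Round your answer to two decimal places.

Unrestricted equilibrium: Q* = (229 - 16)/(0.5 + 5) = 38.7273.
At Q = 30 the demand price is 229 - 0.5(30) = 214 and the supply price is 16 + 5(30) = 166.
Deadweight loss is the triangle between the curves from 30 to 38.7273: (1/2)(214 - 166)(38.7273 - 30) = 209.4545.

209.45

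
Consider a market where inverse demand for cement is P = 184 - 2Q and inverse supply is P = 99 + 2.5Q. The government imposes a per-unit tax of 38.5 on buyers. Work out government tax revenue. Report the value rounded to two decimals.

397.83

Pre-tax equilibrium: 184 - 2Q = 99 + 2.5Q gives Q* = 18.8889, P* = 146.2222.
A tax on buyers shifts demand down by 38.5: (184 - 38.5) - 2Q = 99 + 2.5Q, so Q_t = 10.3333. Buyers pay P_b = 163.3333; sellers receive P_s = P_b - 38.5 = 124.8333.
Revenue is the tax times quantity traded: 38.5 x 10.3333 = 397.8333.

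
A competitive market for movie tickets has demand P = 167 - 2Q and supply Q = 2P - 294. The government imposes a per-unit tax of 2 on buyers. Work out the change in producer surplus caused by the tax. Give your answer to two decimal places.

Rewriting supply in inverse form: P = 147 + 0.5Q.
Without the tax, 167 - 2Q = 147 + 0.5Q so Q* = 8 and P* = 151.
A tax on buyers shifts demand down by 2: (167 - 2) - 2Q = 147 + 0.5Q, so Q_t = 7.2. Buyers pay P_b = 152.6; sellers receive P_s = P_b - 2 = 150.6.
PS falls from (1/2)(8)(4) = 16 to (1/2)(7.2)(3.6) = 12.96, a change of -3.04.

-3.04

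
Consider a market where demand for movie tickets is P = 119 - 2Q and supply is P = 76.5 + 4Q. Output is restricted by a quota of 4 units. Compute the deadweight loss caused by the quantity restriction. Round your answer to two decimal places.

28.52

Unrestricted equilibrium: Q* = (119 - 76.5)/(2 + 4) = 7.0833.
At Q = 4 the demand price is 119 - 2(4) = 111 and the supply price is 76.5 + 4(4) = 92.5.
Deadweight loss is the triangle between the curves from 4 to 7.0833: (1/2)(111 - 92.5)(7.0833 - 4) = 28.5208.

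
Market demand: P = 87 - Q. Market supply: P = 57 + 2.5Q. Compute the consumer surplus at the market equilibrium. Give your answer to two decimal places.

Equilibrium: 87 - Q = 57 + 2.5Q, so Q* = 8.5714 and P* = 78.4286.
CS is the area between the demand curve and P* from 0 to Q*: (1/2)(8.5714)(8.5714) = 36.7347.

36.73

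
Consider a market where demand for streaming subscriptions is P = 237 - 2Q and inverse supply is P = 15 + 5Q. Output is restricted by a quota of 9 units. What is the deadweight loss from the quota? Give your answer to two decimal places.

1805.79

Unrestricted equilibrium: Q* = (237 - 15)/(2 + 5) = 31.7143.
At Q = 9 the demand price is 237 - 2(9) = 219 and the supply price is 15 + 5(9) = 60.
DWL = (1/2)(gap between curves at 9) x (Q* - 9) = (1/2)(159)(22.7143) = 1805.7857.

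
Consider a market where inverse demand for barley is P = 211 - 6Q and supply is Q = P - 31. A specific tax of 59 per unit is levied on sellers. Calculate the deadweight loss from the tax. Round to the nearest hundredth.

248.64

Rewriting supply in inverse form: P = 31 + Q.
Without the tax, 211 - 6Q = 31 + Q so Q* = 25.7143 and P* = 56.7143.
With the tax, sellers need 59 more per unit: 211 - 6Q = 31 + Q + 59, so Q_t = 17.2857. Buyers pay P_b = 107.2857; sellers receive P_s = P_b - 59 = 48.2857.
The welfare triangle lost has base Q* - Q_t = 8.4286 and height t = 59, so DWL = (1/2)(8.4286)(59) = 248.6429.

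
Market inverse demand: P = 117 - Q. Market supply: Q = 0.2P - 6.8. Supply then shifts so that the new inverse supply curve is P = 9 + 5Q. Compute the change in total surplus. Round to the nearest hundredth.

397.92

Rewriting supply in inverse form: P = 34 + 5Q.
Initial equilibrium: Q_0 = 13.8333, P_0 = 103.1667; CS_0 = (1/2)(13.8333)(13.8333) = 95.6806, PS_0 = (1/2)(13.8333)(69.1667) = 478.4028.
New equilibrium: 117 - Q = 9 + 5Q gives Q_1 = 18, P_1 = 99; CS_1 = 162, PS_1 = 810.
Change in total surplus = (162 + 810) - (95.6806 + 478.4028) = 397.9167.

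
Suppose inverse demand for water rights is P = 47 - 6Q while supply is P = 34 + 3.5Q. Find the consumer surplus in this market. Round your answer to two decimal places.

Set 47 - 6Q = 34 + 3.5Q, which gives 13 = 9.5Q, so Q* = 1.3684 and P* = 47 - 6(1.3684) = 38.7895.
Consumer surplus is the triangle under demand above P*: (1/2)(1.3684)(47 - 38.7895) = (1/2)(1.3684)(8.2105) = 5.6177.

5.62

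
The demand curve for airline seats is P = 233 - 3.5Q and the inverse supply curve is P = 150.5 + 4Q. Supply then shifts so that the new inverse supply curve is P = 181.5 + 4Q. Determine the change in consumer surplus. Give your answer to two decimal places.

Initial equilibrium: Q_0 = 11, P_0 = 194.5; CS_0 = (1/2)(11)(38.5) = 211.75, PS_0 = (1/2)(11)(44) = 242.
New equilibrium: 233 - 3.5Q = 181.5 + 4Q gives Q_1 = 6.8667, P_1 = 208.9667; CS_1 = 82.5144, PS_1 = 94.3022.
Change in consumer surplus = 82.5144 - 211.75 = -129.2356.

-129.24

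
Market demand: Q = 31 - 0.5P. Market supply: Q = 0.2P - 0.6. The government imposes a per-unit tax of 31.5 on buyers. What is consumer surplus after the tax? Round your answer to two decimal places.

15.43

Rewriting demand in inverse form: P = 62 - 2Q.
Rewriting supply in inverse form: P = 3 + 5Q.
Without the tax, 62 - 2Q = 3 + 5Q so Q* = 8.4286 and P* = 45.1429.
A tax on buyers shifts demand down by 31.5: (62 - 31.5) - 2Q = 3 + 5Q, so Q_t = 3.9286. Buyers pay P_b = 54.1429; sellers receive P_s = P_b - 31.5 = 22.6429.
CS = (1/2)(Q_t)(62 - P_b) = (1/2)(3.9286)(7.8571) = 15.4337.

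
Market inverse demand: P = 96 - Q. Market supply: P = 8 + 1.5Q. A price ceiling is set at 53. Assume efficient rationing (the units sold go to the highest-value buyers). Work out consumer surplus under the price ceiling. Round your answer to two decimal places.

Without the control, 96 - Q = 8 + 1.5Q so Q* = 35.2 and P* = 60.8.
At P = 53, sellers supply (53 - 8)/1.5 = 30 while buyers want more, so the quantity traded is 30 at price 53.
The demand price at Q = 30 is 66. CS is the trapezoid between demand and 53 over [0, 30]: (1/2)[(96 - 53) + (66 - 53)](30) = 840.

840.00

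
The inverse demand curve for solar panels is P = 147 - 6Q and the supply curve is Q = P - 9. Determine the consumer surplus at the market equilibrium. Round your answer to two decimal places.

1165.96

Rewriting supply in inverse form: P = 9 + Q.
Set 147 - 6Q = 9 + Q, which gives 138 = 7Q, so Q* = 19.7143 and P* = 147 - 6(19.7143) = 28.7143.
Consumer surplus is the triangle under demand above P*: (1/2)(19.7143)(147 - 28.7143) = (1/2)(19.7143)(118.2857) = 1165.9592.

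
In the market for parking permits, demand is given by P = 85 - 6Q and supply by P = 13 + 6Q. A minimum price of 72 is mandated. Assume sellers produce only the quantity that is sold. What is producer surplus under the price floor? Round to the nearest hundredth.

Without the control, 85 - 6Q = 13 + 6Q so Q* = 6 and P* = 49.
At P = 72, buyers demand (85 - 72)/6 = 2.1667 while sellers would supply more, so the quantity traded is 2.1667 at price 72.
The supply price at Q = 2.1667 is 26. PS is the trapezoid between 72 and supply over [0, 2.1667]: (1/2)[(72 - 13) + (72 - 26)](2.1667) = 113.75.

113.75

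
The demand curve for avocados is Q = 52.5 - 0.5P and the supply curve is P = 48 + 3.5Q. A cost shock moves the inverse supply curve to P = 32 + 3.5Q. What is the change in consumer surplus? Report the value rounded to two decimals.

68.76

Rewriting demand in inverse form: P = 105 - 2Q.
Initial equilibrium: Q_0 = 10.3636, P_0 = 84.2727; CS_0 = (1/2)(10.3636)(20.7273) = 107.405, PS_0 = (1/2)(10.3636)(36.2727) = 187.9587.
New equilibrium: 105 - 2Q = 32 + 3.5Q gives Q_1 = 13.2727, P_1 = 78.4545; CS_1 = 176.1653, PS_1 = 308.2893.
Change in consumer surplus = 176.1653 - 107.405 = 68.7603.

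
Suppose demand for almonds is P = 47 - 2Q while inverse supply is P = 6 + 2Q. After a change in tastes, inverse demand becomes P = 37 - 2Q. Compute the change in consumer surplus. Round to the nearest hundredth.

-45.00

Initial equilibrium: Q_0 = 10.25, P_0 = 26.5; CS_0 = (1/2)(10.25)(20.5) = 105.0625, PS_0 = (1/2)(10.25)(20.5) = 105.0625.
New equilibrium: 37 - 2Q = 6 + 2Q gives Q_1 = 7.75, P_1 = 21.5; CS_1 = 60.0625, PS_1 = 60.0625.
Change in consumer surplus = 60.0625 - 105.0625 = -45.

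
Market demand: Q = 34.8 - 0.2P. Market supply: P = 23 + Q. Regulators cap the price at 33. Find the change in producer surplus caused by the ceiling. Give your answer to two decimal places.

-266.68

Rewriting demand in inverse form: P = 174 - 5Q.
Without the control, 174 - 5Q = 23 + Q so Q* = 25.1667 and P* = 48.1667.
At P = 33, sellers supply (33 - 23)/1 = 10 while buyers want more, so the quantity traded is 10 at price 33.
PS goes from (1/2)(25.1667)(25.1667) = 316.6806 to 50 (computed as (33 - 23)(10) - (1/2)(1)(10)^2), a change of -266.6806.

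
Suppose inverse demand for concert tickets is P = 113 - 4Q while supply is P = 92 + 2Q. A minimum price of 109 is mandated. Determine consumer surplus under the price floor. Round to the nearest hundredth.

Free-market equilibrium: 113 - 4Q = 92 + 2Q gives Q* = 3.5, P* = 99.
At P = 109, buyers demand (113 - 109)/4 = 1 while sellers would supply more, so the quantity traded is 1 at price 109.
CS is the triangle under demand above 109: (1/2)(1)(113 - 109) = 2.

2.00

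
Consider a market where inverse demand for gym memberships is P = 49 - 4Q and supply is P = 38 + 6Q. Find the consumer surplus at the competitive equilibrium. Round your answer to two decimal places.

Set 49 - 4Q = 38 + 6Q, which gives 11 = 10Q, so Q* = 1.1 and P* = 49 - 4(1.1) = 44.6.
The demand choke price is 49, so CS = (1/2)(Q*)(49 - P*) = (1/2)(1.1)(4.4) = 2.42.

2.42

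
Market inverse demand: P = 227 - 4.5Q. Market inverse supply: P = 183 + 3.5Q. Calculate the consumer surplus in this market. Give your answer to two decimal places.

68.06

Setting demand equal to supply, 44 = 8Q, so Q* = 5.5 and P* = 202.25.
Consumer surplus is the triangle under demand above P*: (1/2)(5.5)(227 - 202.25) = (1/2)(5.5)(24.75) = 68.0625.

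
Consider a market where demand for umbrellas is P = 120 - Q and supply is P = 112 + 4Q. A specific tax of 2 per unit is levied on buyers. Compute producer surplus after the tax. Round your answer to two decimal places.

2.88

Without the tax, 120 - Q = 112 + 4Q so Q* = 1.6 and P* = 118.4.
A tax on buyers shifts demand down by 2: (120 - 2) - Q = 112 + 4Q, so Q_t = 1.2. Buyers pay P_b = 118.8; sellers receive P_s = P_b - 2 = 116.8.
PS = (1/2)(Q_t)(P_s - 112) = (1/2)(1.2)(4.8) = 2.88.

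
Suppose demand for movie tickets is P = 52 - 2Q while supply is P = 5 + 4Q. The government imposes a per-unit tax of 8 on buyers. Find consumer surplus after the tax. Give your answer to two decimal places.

Without the tax, 52 - 2Q = 5 + 4Q so Q* = 7.8333 and P* = 36.3333.
With the tax, buyers' net willingness to pay falls by 8: (52 - 8) - 2Q = 5 + 4Q, so Q_t = 6.5. Buyers pay P_b = 39; sellers receive P_s = P_b - 8 = 31.
CS = (1/2)(Q_t)(52 - P_b) = (1/2)(6.5)(13) = 42.25.

42.25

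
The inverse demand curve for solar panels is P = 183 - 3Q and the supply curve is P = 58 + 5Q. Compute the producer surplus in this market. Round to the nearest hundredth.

Setting demand equal to supply, 125 = 8Q, so Q* = 15.625 and P* = 136.125.
The supply curve's price intercept is 58, so PS = (1/2)(Q*)(P* - 58) = (1/2)(15.625)(78.125) = 610.3516.

610.35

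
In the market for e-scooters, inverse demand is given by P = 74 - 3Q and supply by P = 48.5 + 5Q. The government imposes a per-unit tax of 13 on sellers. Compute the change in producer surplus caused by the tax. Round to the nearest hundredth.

Pre-tax equilibrium: 74 - 3Q = 48.5 + 5Q gives Q* = 3.1875, P* = 64.4375.
A tax on sellers shifts supply up by 13: 74 - 3Q = 48.5 + 5Q + 13, so Q_t = 1.5625. Buyers pay P_b = 69.3125; sellers receive P_s = P_b - 13 = 56.3125.
PS falls from (1/2)(3.1875)(15.9375) = 25.4004 to (1/2)(1.5625)(7.8125) = 6.1035, a change of -19.2969.

-19.30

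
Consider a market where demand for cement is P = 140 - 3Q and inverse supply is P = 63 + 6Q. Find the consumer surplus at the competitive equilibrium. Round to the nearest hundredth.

109.80

Equilibrium: 140 - 3Q = 63 + 6Q, so Q* = 8.5556 and P* = 114.3333.
Consumer surplus is the triangle under demand above P*: (1/2)(8.5556)(140 - 114.3333) = (1/2)(8.5556)(25.6667) = 109.7963.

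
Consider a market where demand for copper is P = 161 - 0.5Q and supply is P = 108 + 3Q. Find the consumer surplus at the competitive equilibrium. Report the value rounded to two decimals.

Equilibrium: 161 - 0.5Q = 108 + 3Q, so Q* = 15.1429 and P* = 153.4286.
CS is the area between the demand curve and P* from 0 to Q*: (1/2)(15.1429)(7.5714) = 57.3265.

57.33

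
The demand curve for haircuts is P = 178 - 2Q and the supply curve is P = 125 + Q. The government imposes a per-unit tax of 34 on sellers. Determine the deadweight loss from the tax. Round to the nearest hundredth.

Without the tax, 178 - 2Q = 125 + Q so Q* = 17.6667 and P* = 142.6667.
With the tax, sellers need 34 more per unit: 178 - 2Q = 125 + Q + 34, so Q_t = 6.3333. Buyers pay P_b = 165.3333; sellers receive P_s = P_b - 34 = 131.3333.
The welfare triangle lost has base Q* - Q_t = 11.3333 and height t = 34, so DWL = (1/2)(11.3333)(34) = 192.6667.

192.67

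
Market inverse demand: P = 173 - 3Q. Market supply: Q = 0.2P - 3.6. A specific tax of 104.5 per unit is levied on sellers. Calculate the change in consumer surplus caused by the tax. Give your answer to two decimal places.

Rewriting supply in inverse form: P = 18 + 5Q.
Pre-tax equilibrium: 173 - 3Q = 18 + 5Q gives Q* = 19.375, P* = 114.875.
A tax on sellers shifts supply up by 104.5: 173 - 3Q = 18 + 5Q + 104.5, so Q_t = 6.3125. Buyers pay P_b = 154.0625; sellers receive P_s = P_b - 104.5 = 49.5625.
Consumers lose the trapezoid between P* and P_b out to Q_t plus the triangle from Q_t to Q*: change in CS = 59.7715 - 563.0859 = -503.3145.

-503.31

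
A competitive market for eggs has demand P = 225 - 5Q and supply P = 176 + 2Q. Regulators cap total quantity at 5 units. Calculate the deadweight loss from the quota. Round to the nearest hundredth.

Without the quota, 225 - 5Q = 176 + 2Q gives Q* = 7.
At Q = 5 the demand price is 225 - 5(5) = 200 and the supply price is 176 + 2(5) = 186.
Deadweight loss is the triangle between the curves from 5 to 7: (1/2)(200 - 186)(7 - 5) = 14.

14.00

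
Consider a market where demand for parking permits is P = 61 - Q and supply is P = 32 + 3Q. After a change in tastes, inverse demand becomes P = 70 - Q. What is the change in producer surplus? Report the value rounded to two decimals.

Initial equilibrium: Q_0 = 7.25, P_0 = 53.75; CS_0 = (1/2)(7.25)(7.25) = 26.2812, PS_0 = (1/2)(7.25)(21.75) = 78.8438.
New equilibrium: 70 - Q = 32 + 3Q gives Q_1 = 9.5, P_1 = 60.5; CS_1 = 45.125, PS_1 = 135.375.
Change in producer surplus = 135.375 - 78.8438 = 56.5312.

56.53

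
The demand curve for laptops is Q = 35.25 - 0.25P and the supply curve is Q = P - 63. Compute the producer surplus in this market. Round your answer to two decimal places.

121.68

Rewriting demand in inverse form: P = 141 - 4Q.
Rewriting supply in inverse form: P = 63 + Q.
Setting demand equal to supply, 78 = 5Q, so Q* = 15.6 and P* = 78.6.
Producer surplus is the triangle above supply below P*: (1/2)(15.6)(78.6 - 63) = (1/2)(15.6)(15.6) = 121.68.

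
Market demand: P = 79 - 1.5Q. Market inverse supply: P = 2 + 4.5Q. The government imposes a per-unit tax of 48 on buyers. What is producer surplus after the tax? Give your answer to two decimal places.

Pre-tax equilibrium: 79 - 1.5Q = 2 + 4.5Q gives Q* = 12.8333, P* = 59.75.
With the tax, buyers' net willingness to pay falls by 48: (79 - 48) - 1.5Q = 2 + 4.5Q, so Q_t = 4.8333. Buyers pay P_b = 71.75; sellers receive P_s = P_b - 48 = 23.75.
Producer surplus is the triangle above supply below P_s: (1/2)(4.8333)(23.75 - 2) = 52.5625.

52.56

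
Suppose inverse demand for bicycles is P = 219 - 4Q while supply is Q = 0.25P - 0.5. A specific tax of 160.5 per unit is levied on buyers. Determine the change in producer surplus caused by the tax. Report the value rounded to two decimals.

-1371.77

Rewriting supply in inverse form: P = 2 + 4Q.
Pre-tax equilibrium: 219 - 4Q = 2 + 4Q gives Q* = 27.125, P* = 110.5.
A tax on buyers shifts demand down by 160.5: (219 - 160.5) - 4Q = 2 + 4Q, so Q_t = 7.0625. Buyers pay P_b = 190.75; sellers receive P_s = P_b - 160.5 = 30.25.
Producers lose the trapezoid between P_s and P* out to Q_t plus the triangle from Q_t to Q*: change in PS = 99.7578 - 1471.5312 = -1371.7734.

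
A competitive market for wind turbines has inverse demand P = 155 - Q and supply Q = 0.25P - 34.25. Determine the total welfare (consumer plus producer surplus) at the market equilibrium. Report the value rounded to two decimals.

32.40

Rewriting supply in inverse form: P = 137 + 4Q.
Setting demand equal to supply, 18 = 5Q, so Q* = 3.6 and P* = 151.4.
CS = (1/2)(3.6)(3.6) = 6.48 and PS = (1/2)(3.6)(14.4) = 25.92, so total surplus = 32.4.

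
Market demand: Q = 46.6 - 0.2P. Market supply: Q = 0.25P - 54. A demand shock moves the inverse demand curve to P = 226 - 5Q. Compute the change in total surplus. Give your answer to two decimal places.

Rewriting demand in inverse form: P = 233 - 5Q.
Rewriting supply in inverse form: P = 216 + 4Q.
Initial equilibrium: Q_0 = 1.8889, P_0 = 223.5556; CS_0 = (1/2)(1.8889)(9.4444) = 8.9198, PS_0 = (1/2)(1.8889)(7.5556) = 7.1358.
New equilibrium: 226 - 5Q = 216 + 4Q gives Q_1 = 1.1111, P_1 = 220.4444; CS_1 = 3.0864, PS_1 = 2.4691.
Change in total surplus = (3.0864 + 2.4691) - (8.9198 + 7.1358) = -10.5.

-10.50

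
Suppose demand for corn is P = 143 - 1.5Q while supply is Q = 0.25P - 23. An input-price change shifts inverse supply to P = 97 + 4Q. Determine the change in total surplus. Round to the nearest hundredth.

Rewriting supply in inverse form: P = 92 + 4Q.
Initial equilibrium: Q_0 = 9.2727, P_0 = 129.0909; CS_0 = (1/2)(9.2727)(13.9091) = 64.4876, PS_0 = (1/2)(9.2727)(37.0909) = 171.9669.
New equilibrium: 143 - 1.5Q = 97 + 4Q gives Q_1 = 8.3636, P_1 = 130.4545; CS_1 = 52.4628, PS_1 = 139.9008.
Change in total surplus = (52.4628 + 139.9008) - (64.4876 + 171.9669) = -44.0909.

-44.09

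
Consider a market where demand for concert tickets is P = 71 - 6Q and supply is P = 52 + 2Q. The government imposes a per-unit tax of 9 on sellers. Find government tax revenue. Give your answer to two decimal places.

Pre-tax equilibrium: 71 - 6Q = 52 + 2Q gives Q* = 2.375, P* = 56.75.
A tax on sellers shifts supply up by 9: 71 - 6Q = 52 + 2Q + 9, so Q_t = 1.25. Buyers pay P_b = 63.5; sellers receive P_s = P_b - 9 = 54.5.
Revenue is the tax times quantity traded: 9 x 1.25 = 11.25.

11.25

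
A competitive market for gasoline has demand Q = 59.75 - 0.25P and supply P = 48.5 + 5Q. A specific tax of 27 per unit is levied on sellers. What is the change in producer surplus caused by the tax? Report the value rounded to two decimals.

Rewriting demand in inverse form: P = 239 - 4Q.
Without the tax, 239 - 4Q = 48.5 + 5Q so Q* = 21.1667 and P* = 154.3333.
A tax on sellers shifts supply up by 27: 239 - 4Q = 48.5 + 5Q + 27, so Q_t = 18.1667. Buyers pay P_b = 166.3333; sellers receive P_s = P_b - 27 = 139.3333.
Producers lose the trapezoid between P_s and P* out to Q_t plus the triangle from Q_t to Q*: change in PS = 825.0694 - 1120.0694 = -295.

-295.00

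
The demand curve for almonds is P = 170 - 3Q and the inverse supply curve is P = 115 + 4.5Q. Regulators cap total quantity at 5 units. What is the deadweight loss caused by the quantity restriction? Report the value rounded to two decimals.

Without the quota, 170 - 3Q = 115 + 4.5Q gives Q* = 7.3333.
At Q = 5 the demand price is 170 - 3(5) = 155 and the supply price is 115 + 4.5(5) = 137.5.
Deadweight loss is the triangle between the curves from 5 to 7.3333: (1/2)(155 - 137.5)(7.3333 - 5) = 20.4167.

20.42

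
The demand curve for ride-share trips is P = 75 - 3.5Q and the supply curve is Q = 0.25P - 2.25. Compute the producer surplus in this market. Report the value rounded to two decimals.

154.88

Rewriting supply in inverse form: P = 9 + 4Q.
Equilibrium: 75 - 3.5Q = 9 + 4Q, so Q* = 8.8 and P* = 44.2.
PS is the area between P* and the supply curve from 0 to Q*: (1/2)(8.8)(35.2) = 154.88.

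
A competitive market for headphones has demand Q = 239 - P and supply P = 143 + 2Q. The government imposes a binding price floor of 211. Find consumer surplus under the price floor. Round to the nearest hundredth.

Rewriting demand in inverse form: P = 239 - Q.
Free-market equilibrium: 239 - Q = 143 + 2Q gives Q* = 32, P* = 207.
At the floor price 211, quantity demanded is (239 - 211)/1 = 28; demand is the short side, so Q = 28 trades at P = 211.
CS is the triangle under demand above 211: (1/2)(28)(239 - 211) = 392.

392.00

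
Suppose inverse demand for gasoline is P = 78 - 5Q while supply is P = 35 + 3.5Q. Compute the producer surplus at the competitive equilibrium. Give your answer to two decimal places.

Setting demand equal to supply, 43 = 8.5Q, so Q* = 5.0588 and P* = 52.7059.
PS is the area between P* and the supply curve from 0 to Q*: (1/2)(5.0588)(17.7059) = 44.7855.

44.79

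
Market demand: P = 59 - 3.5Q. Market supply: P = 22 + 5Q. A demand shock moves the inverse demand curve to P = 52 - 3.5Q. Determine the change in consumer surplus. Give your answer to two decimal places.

-11.36

Initial equilibrium: Q_0 = 4.3529, P_0 = 43.7647; CS_0 = (1/2)(4.3529)(15.2353) = 33.1592, PS_0 = (1/2)(4.3529)(21.7647) = 47.3702.
New equilibrium: 52 - 3.5Q = 22 + 5Q gives Q_1 = 3.5294, P_1 = 39.6471; CS_1 = 21.7993, PS_1 = 31.1419.
Change in consumer surplus = 21.7993 - 33.1592 = -11.3599.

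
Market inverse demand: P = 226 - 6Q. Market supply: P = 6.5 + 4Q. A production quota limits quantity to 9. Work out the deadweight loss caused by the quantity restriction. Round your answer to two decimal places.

Without the quota, 226 - 6Q = 6.5 + 4Q gives Q* = 21.95.
At Q = 9 the demand price is 226 - 6(9) = 172 and the supply price is 6.5 + 4(9) = 42.5.
Deadweight loss is the triangle between the curves from 9 to 21.95: (1/2)(172 - 42.5)(21.95 - 9) = 838.5125.

838.51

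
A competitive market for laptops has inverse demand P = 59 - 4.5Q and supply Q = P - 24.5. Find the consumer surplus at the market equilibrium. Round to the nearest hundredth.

88.53

Rewriting supply in inverse form: P = 24.5 + Q.
Equilibrium: 59 - 4.5Q = 24.5 + Q, so Q* = 6.2727 and P* = 30.7727.
CS is the area between the demand curve and P* from 0 to Q*: (1/2)(6.2727)(28.2273) = 88.531.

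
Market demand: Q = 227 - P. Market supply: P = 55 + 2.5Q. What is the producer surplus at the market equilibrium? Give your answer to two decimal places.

3018.78

Rewriting demand in inverse form: P = 227 - Q.
Set 227 - Q = 55 + 2.5Q, which gives 172 = 3.5Q, so Q* = 49.1429 and P* = 227 - (49.1429) = 177.8571.
The supply curve's price intercept is 55, so PS = (1/2)(Q*)(P* - 55) = (1/2)(49.1429)(122.8571) = 3018.7755.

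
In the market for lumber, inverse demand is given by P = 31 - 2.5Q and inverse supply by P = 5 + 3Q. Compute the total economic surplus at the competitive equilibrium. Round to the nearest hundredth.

Setting demand equal to supply, 26 = 5.5Q, so Q* = 4.7273 and P* = 19.1818.
CS = (1/2)(4.7273)(11.8182) = 27.9339 and PS = (1/2)(4.7273)(14.1818) = 33.5207, so total surplus = 61.4545.

61.45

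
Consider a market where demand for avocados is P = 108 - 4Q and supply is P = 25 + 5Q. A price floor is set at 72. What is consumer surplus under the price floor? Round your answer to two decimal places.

162.00

Free-market equilibrium: 108 - 4Q = 25 + 5Q gives Q* = 9.2222, P* = 71.1111.
At the floor price 72, quantity demanded is (108 - 72)/4 = 9; demand is the short side, so Q = 9 trades at P = 72.
CS is the triangle under demand above 72: (1/2)(9)(108 - 72) = 162.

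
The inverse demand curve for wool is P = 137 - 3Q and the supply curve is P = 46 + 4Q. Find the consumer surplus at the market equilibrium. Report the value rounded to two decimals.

253.50

Setting demand equal to supply, 91 = 7Q, so Q* = 13 and P* = 98.
CS is the area between the demand curve and P* from 0 to Q*: (1/2)(13)(39) = 253.5.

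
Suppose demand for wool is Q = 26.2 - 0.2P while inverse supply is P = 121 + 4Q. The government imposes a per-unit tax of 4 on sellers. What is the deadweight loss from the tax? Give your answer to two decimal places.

0.89

Rewriting demand in inverse form: P = 131 - 5Q.
Pre-tax equilibrium: 131 - 5Q = 121 + 4Q gives Q* = 1.1111, P* = 125.4444.
With the tax, sellers need 4 more per unit: 131 - 5Q = 121 + 4Q + 4, so Q_t = 0.6667. Buyers pay P_b = 127.6667; sellers receive P_s = P_b - 4 = 123.6667.
Deadweight loss is the triangle between the curves from Q_t to Q*: (1/2)(1.1111 - 0.6667)(4) = 0.8889.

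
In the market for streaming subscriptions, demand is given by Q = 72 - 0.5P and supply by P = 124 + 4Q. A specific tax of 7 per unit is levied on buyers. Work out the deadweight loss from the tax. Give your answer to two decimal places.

Rewriting demand in inverse form: P = 144 - 2Q.
Without the tax, 144 - 2Q = 124 + 4Q so Q* = 3.3333 and P* = 137.3333.
With the tax, buyers' net willingness to pay falls by 7: (144 - 7) - 2Q = 124 + 4Q, so Q_t = 2.1667. Buyers pay P_b = 139.6667; sellers receive P_s = P_b - 7 = 132.6667.
Deadweight loss is the triangle between the curves from Q_t to Q*: (1/2)(3.3333 - 2.1667)(7) = 4.0833.

4.08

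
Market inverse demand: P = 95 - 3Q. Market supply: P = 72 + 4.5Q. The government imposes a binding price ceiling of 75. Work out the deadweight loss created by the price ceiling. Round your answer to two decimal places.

Without the control, 95 - 3Q = 72 + 4.5Q so Q* = 3.0667 and P* = 85.8.
At P = 75, sellers supply (75 - 72)/4.5 = 0.6667 while buyers want more, so the quantity traded is 0.6667 at price 75.
At Q = 0.6667 the demand price is 93 and the supply price is 75. Deadweight loss is the triangle between the curves from 0.6667 to 3.0667: (1/2)(93 - 75)(3.0667 - 0.6667) = 21.6.

21.60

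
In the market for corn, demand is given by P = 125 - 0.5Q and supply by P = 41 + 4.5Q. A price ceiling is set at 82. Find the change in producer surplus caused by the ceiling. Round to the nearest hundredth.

Free-market equilibrium: 125 - 0.5Q = 41 + 4.5Q gives Q* = 16.8, P* = 116.6.
At the ceiling price 82, quantity supplied is (82 - 41)/4.5 = 9.1111; supply is the short side, so Q = 9.1111 trades at P = 82.
PS goes from (1/2)(16.8)(75.6) = 635.04 to 186.7778 (computed as (82 - 41)(9.1111) - (1/2)(4.5)(9.1111)^2), a change of -448.2622.

-448.26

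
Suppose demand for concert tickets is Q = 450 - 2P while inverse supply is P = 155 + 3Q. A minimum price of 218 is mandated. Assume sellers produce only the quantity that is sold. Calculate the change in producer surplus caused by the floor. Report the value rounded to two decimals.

-12.00

Rewriting demand in inverse form: P = 225 - 0.5Q.
Free-market equilibrium: 225 - 0.5Q = 155 + 3Q gives Q* = 20, P* = 215.
At the floor price 218, quantity demanded is (225 - 218)/0.5 = 14; demand is the short side, so Q = 14 trades at P = 218.
PS goes from (1/2)(20)(60) = 600 to 588 (computed as (218 - 155)(14) - (1/2)(3)(14)^2), a change of -12.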